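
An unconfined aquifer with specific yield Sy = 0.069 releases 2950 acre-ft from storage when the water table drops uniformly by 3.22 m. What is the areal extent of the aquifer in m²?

A ≈ 1.64 × 10^7 m²

ΔV = 2950 acre-ft = 3.639 × 10^6 m³
A = ΔV / (Sy × Δh) = 3.639 × 10^6 / (0.069 × 3.22) = 1.638 × 10^7 m²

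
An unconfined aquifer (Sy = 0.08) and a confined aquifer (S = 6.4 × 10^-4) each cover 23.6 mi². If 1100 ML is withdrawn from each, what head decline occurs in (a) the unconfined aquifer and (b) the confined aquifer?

Δh_u ≈ 0.225 m; Δh_c ≈ 28.1 m

A = 23.6 mi² = 6.112 × 10^7 m²
ΔV = 1100 ML = 1.1 × 10^6 m³
Unconfined: Δh_u = ΔV/(Sy·A) = 1.1 × 10^6/(0.08 × 6.112 × 10^7) = 0.225 m
Confined: Δh_c = ΔV/(S·A) = 1.1 × 10^6/(6.4 × 10^-4 × 6.112 × 10^7) = 28.12 m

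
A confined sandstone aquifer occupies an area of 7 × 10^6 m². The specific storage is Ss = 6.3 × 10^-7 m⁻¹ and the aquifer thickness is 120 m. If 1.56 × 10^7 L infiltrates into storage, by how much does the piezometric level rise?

S = Ss × b = 6.3 × 10^-7 m⁻¹ × 120 m = 7.56 × 10^-5
ΔV = 1.56 × 10^7 L = 15600 m³
Δh = ΔV / (S × A) = 15600 m³ / (7.56 × 10^-5 × 7 × 10^6 m²) = 29.48 m

Δh ≈ 29.5 m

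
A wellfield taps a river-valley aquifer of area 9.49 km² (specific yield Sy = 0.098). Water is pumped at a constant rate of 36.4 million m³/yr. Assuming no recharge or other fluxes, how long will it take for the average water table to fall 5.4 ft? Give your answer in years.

A = 9.49 km² = 9.49 × 10^6 m²
Δh = 5.4 ft = 1.646 m
ΔV = Sy × A × Δh = 0.098 × 9.49 × 10^6 × 1.646 = 1.531 × 10^6 m³
Q = 36.4 million m³/yr = 99730 m³/d
t = ΔV / Q = 1.531 × 10^6 m³ / 99730 m³/d = 15.35 d
t = 15.35 d ≈ 0.04205 years

t ≈ 0.0421 years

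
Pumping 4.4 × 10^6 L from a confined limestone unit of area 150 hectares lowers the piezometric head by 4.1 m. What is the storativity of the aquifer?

S ≈ 7.2 × 10^-4

A = 150 hectares = 1.5 × 10^6 m²
ΔV = 4.4 × 10^6 L = 4400 m³
S = ΔV / (A × Δh) = 4400 m³ / (1.5 × 10^6 m² × 4.1 m) = 7.154 × 10^-4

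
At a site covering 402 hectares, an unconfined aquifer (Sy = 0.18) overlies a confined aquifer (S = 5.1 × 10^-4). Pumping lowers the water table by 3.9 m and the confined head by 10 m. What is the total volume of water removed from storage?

A = 402 hectares = 4.02 × 10^6 m²
Unconfined: ΔV_u = Sy × A × Δh_u = 0.18 × 4.02 × 10^6 × 3.9 = 2.822 × 10^6 m³
Confined: ΔV_c = S × A × Δh_c = 5.1 × 10^-4 × 4.02 × 10^6 × 10 = 20500 m³
Total ΔV = 2.822 × 10^6 + 20500 = 2.843 × 10^6 m³

ΔV ≈ 2.84 × 10^6 m³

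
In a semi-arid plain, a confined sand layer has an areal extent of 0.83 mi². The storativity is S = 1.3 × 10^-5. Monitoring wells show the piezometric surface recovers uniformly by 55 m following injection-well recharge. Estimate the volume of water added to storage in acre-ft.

A = 0.83 mi² = 2.15 × 10^6 m²
ΔV = S × A × Δh = 1.3 × 10^-5 × 2.15 × 10^6 m² × 55 m = 1537 m³
ΔV = 1537 m³ = 1.246 acre-ft

ΔV ≈ 1.25 acre-ft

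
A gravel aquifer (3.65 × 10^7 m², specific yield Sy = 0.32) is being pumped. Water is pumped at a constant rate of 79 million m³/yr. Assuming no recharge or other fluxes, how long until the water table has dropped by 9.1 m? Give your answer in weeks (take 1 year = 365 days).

t ≈ 70.2 weeks

ΔV = Sy × A × Δh = 0.32 × 3.65 × 10^7 × 9.1 = 1.063 × 10^8 m³
Q = 79 million m³/yr = 2.164 × 10^5 m³/d
t = ΔV / Q = 1.063 × 10^8 m³ / 2.164 × 10^5 m³/d = 491.1 d
t = 491.1 d ≈ 70.15 weeks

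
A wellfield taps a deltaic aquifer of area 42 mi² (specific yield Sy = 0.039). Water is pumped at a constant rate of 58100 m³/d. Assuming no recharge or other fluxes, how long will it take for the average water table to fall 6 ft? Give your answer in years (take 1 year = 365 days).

t ≈ 0.366 years

A = 42 mi² = 1.088 × 10^8 m²
Δh = 6 ft = 1.829 m
ΔV = Sy × A × Δh = 0.039 × 1.088 × 10^8 × 1.829 = 7.759 × 10^6 m³
t = ΔV / Q = 7.759 × 10^6 m³ / 58100 m³/d = 133.5 d
t = 133.5 d ≈ 0.3659 years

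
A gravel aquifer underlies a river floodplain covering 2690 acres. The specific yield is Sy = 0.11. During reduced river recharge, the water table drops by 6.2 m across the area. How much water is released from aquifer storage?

ΔV ≈ 7.42 × 10^6 m³

A = 2690 acres = 1.089 × 10^7 m²
ΔV = Sy × A × Δh = 0.11 × 1.089 × 10^7 m² × 6.2 m = 7.424 × 10^6 m³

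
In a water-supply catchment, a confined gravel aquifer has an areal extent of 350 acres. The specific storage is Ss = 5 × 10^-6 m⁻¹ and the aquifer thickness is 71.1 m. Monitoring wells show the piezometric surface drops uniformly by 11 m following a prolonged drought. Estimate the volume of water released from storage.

ΔV ≈ 5540 m³

S = Ss × b = 5 × 10^-6 m⁻¹ × 71.1 m = 3.555 × 10^-4
A = 350 acres = 1.416 × 10^6 m²
ΔV = S × A × Δh = 3.555 × 10^-4 × 1.416 × 10^6 m² × 11 m = 5539 m³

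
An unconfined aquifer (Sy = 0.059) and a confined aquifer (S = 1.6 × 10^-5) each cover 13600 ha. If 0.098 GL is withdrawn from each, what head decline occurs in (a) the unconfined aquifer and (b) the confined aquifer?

A = 13600 ha = 1.36 × 10^8 m²
ΔV = 0.098 GL = 98000 m³
Unconfined: Δh_u = ΔV/(Sy·A) = 98000/(0.059 × 1.36 × 10^8) = 0.01221 m
Confined: Δh_c = ΔV/(S·A) = 98000/(1.6 × 10^-5 × 1.36 × 10^8) = 45.04 m

Δh_u ≈ 0.0122 m; Δh_c ≈ 45 m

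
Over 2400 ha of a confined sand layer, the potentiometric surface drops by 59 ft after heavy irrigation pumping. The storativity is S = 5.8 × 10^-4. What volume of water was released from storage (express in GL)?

ΔV ≈ 0.25 GL

A = 2400 ha = 2.4 × 10^7 m²
Δh = 59 ft = 17.98 m
ΔV = S × A × Δh = 5.8 × 10^-4 × 2.4 × 10^7 m² × 17.98 m = 2.503 × 10^5 m³
ΔV = 2.503 × 10^5 m³ = 0.2503 GL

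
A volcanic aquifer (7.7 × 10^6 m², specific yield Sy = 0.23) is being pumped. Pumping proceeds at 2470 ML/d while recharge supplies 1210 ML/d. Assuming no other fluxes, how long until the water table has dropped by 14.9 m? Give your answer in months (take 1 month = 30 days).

ΔV = Sy × A × Δh = 0.23 × 7.7 × 10^6 × 14.9 = 2.639 × 10^7 m³
Net withdrawal = 2470 − 1210 = 1260 ML/d = 1.26 × 10^6 m³/d
t = ΔV / Q = 2.639 × 10^7 m³ / 1.26 × 10^6 m³/d = 20.94 d
t = 20.94 d ≈ 0.6981 months

t ≈ 0.698 months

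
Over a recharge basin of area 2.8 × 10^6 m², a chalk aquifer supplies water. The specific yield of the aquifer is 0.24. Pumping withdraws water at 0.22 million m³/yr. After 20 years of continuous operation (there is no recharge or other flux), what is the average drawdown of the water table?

Q = 0.22 million m³/yr = 602.7 m³/d
t = 20 years = 7300 d
ΔV = Q × t = 602.7 m³/d × 7300 d = 4.4 × 10^6 m³
Δh = ΔV / (Sy × A) = 4.4 × 10^6 / (0.24 × 2.8 × 10^6) = 6.548 m

Δh ≈ 6.55 m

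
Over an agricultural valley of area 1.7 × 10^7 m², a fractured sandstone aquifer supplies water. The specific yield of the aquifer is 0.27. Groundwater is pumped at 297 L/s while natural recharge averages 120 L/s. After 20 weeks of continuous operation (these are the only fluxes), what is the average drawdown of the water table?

Δh ≈ 0.466 m

Net abstraction = 297 − 120 = 177 L/s
Q_net = 177 L/s = 15290 m³/d
t = 20 weeks = 140 d
ΔV = Q × t = 15290 m³/d × 140 d = 2.141 × 10^6 m³
Δh = ΔV / (Sy × A) = 2.141 × 10^6 / (0.27 × 1.7 × 10^7) = 0.4664 m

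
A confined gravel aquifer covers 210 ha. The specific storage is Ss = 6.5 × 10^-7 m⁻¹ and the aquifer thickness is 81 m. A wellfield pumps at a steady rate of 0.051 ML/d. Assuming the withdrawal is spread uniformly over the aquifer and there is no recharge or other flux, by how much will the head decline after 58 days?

Δh ≈ 26.8 m

S = Ss × b = 6.5 × 10^-7 m⁻¹ × 81 m = 5.265 × 10^-5
A = 210 ha = 2.1 × 10^6 m²
Q = 0.051 ML/d = 51 m³/d
ΔV = Q × t = 51 m³/d × 58 d = 2958 m³
Δh = ΔV / (S × A) = 2958 / (5.265 × 10^-5 × 2.1 × 10^6) = 26.75 m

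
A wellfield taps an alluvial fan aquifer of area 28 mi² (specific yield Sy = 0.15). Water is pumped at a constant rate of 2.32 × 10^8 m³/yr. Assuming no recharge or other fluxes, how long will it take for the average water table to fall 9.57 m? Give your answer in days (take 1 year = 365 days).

t ≈ 164 days

A = 28 mi² = 7.252 × 10^7 m²
ΔV = Sy × A × Δh = 0.15 × 7.252 × 10^7 × 9.57 = 1.041 × 10^8 m³
Q = 2.32 × 10^8 m³/yr = 6.356 × 10^5 m³/d
t = ΔV / Q = 1.041 × 10^8 m³ / 6.356 × 10^5 m³/d = 163.8 d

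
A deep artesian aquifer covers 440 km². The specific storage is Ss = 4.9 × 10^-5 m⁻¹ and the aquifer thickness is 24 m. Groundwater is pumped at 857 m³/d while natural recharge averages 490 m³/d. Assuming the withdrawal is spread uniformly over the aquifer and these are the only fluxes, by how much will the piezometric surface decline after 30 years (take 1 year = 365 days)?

Δh ≈ 7.77 m

S = Ss × b = 4.9 × 10^-5 m⁻¹ × 24 m = 1.176 × 10^-3
A = 440 km² = 4.4 × 10^8 m²
Net abstraction = 857 − 490 = 367 m³/d
t = 30 years = 10950 d
ΔV = Q × t = 367 m³/d × 10950 d = 4.019 × 10^6 m³
Δh = ΔV / (S × A) = 4.019 × 10^6 / (0.001176 × 4.4 × 10^8) = 7.766 m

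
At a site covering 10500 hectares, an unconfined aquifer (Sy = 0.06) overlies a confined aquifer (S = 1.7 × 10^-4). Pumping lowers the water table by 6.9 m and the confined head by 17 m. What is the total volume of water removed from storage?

A = 10500 hectares = 1.05 × 10^8 m²
Unconfined: ΔV_u = Sy × A × Δh_u = 0.06 × 1.05 × 10^8 × 6.9 = 4.347 × 10^7 m³
Confined: ΔV_c = S × A × Δh_c = 1.7 × 10^-4 × 1.05 × 10^8 × 17 = 3.034 × 10^5 m³
Total ΔV = 4.347 × 10^7 + 3.034 × 10^5 = 4.377 × 10^7 m³

ΔV ≈ 4.38 × 10^7 m³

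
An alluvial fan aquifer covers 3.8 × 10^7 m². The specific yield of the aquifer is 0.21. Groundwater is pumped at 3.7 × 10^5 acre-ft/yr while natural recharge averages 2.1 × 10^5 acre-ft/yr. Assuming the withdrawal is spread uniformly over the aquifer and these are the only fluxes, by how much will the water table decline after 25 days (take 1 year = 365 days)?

Δh ≈ 1.69 m

Net abstraction = 3.7 × 10^5 − 2.1 × 10^5 = 1.6 × 10^5 acre-ft/yr
Q_net = 1.6 × 10^5 acre-ft/yr = 5.407 × 10^5 m³/d
ΔV = Q × t = 5.407 × 10^5 m³/d × 25 d = 1.352 × 10^7 m³
Δh = ΔV / (Sy × A) = 1.352 × 10^7 / (0.21 × 3.8 × 10^7) = 1.694 m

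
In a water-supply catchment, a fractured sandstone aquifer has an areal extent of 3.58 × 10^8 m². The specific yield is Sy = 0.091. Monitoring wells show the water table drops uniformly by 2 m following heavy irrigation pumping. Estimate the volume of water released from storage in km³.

ΔV = Sy × A × Δh = 0.091 × 3.58 × 10^8 m² × 2 m = 6.516 × 10^7 m³
ΔV = 6.516 × 10^7 m³ = 0.06516 km³

ΔV ≈ 0.0652 km³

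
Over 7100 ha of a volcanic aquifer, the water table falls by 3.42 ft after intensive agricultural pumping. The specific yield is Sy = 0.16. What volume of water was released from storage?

ΔV ≈ 1.18 × 10^7 m³

A = 7100 ha = 7.1 × 10^7 m²
Δh = 3.42 ft = 1.042 m
ΔV = Sy × A × Δh = 0.16 × 7.1 × 10^7 m² × 1.042 m = 1.184 × 10^7 m³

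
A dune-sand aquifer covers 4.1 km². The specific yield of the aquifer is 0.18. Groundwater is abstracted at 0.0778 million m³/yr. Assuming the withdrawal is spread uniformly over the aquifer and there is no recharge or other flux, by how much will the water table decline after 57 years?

A = 4.1 km² = 4.1 × 10^6 m²
Q = 0.0778 million m³/yr = 213.2 m³/d
t = 57 years = 20800 d
ΔV = Q × t = 213.2 m³/d × 20800 d = 4.435 × 10^6 m³
Δh = ΔV / (Sy × A) = 4.435 × 10^6 / (0.18 × 4.1 × 10^6) = 6.009 m

Δh ≈ 6.01 m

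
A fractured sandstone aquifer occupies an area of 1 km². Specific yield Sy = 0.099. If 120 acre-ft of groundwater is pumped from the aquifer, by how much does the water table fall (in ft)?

A = 1 km² = 1 × 10^6 m²
ΔV = 120 acre-ft = 1.48 × 10^5 m³
Δh = ΔV / (Sy × A) = 1.48 × 10^5 m³ / (0.099 × 1 × 10^6 m²) = 1.495 m
Δh = 1.495 m = 4.905 ft

Δh ≈ 4.91 ft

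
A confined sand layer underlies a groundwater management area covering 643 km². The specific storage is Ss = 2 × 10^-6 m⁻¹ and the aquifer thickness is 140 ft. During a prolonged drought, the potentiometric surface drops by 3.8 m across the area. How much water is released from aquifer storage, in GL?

b = 140 ft = 42.67 m
S = Ss × b = 2 × 10^-6 m⁻¹ × 42.67 m = 8.534 × 10^-5
A = 643 km² = 6.43 × 10^8 m²
ΔV = S × A × Δh = 8.534 × 10^-5 × 6.43 × 10^8 m² × 3.8 m = 2.085 × 10^5 m³
ΔV = 2.085 × 10^5 m³ = 0.2085 GL

ΔV ≈ 0.209 GL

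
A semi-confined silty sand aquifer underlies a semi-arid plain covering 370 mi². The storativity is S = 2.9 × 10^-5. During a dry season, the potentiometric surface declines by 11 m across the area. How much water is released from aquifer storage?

ΔV ≈ 3.06 × 10^5 m³

A = 370 mi² = 9.583 × 10^8 m²
ΔV = S × A × Δh = 2.9 × 10^-5 × 9.583 × 10^8 m² × 11 m = 3.057 × 10^5 m³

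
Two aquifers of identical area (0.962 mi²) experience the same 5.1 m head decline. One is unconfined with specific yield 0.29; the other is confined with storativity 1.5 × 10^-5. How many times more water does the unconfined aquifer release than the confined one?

A = 0.962 mi² = 2.492 × 10^6 m²
Unconfined: ΔV_u = Sy × A × Δh = 0.29 × 2.492 × 10^6 × 5.1 = 3.685 × 10^6 m³
Confined: ΔV_c = S × A × Δh = 1.5 × 10^-5 × 2.492 × 10^6 × 5.1 = 190.6 m³
Ratio = ΔV_u / ΔV_c = Sy / S = 0.29 / 1.5 × 10^-5 = 19330

ΔV_u / ΔV_c ≈ 19300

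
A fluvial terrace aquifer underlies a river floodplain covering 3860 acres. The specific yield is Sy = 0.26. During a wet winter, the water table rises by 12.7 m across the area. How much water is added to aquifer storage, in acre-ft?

A = 3860 acres = 1.562 × 10^7 m²
ΔV = Sy × A × Δh = 0.26 × 1.562 × 10^7 m² × 12.7 m = 5.158 × 10^7 m³
ΔV = 5.158 × 10^7 m³ = 41820 acre-ft

ΔV ≈ 41800 acre-ft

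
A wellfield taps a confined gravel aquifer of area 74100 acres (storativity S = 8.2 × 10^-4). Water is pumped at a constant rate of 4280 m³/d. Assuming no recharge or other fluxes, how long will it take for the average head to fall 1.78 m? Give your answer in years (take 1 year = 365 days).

t ≈ 0.28 years

A = 74100 acres = 2.999 × 10^8 m²
ΔV = S × A × Δh = 8.2 × 10^-4 × 2.999 × 10^8 × 1.78 = 4.377 × 10^5 m³
t = ΔV / Q = 4.377 × 10^5 m³ / 4280 m³/d = 102.3 d
t = 102.3 d ≈ 0.2802 years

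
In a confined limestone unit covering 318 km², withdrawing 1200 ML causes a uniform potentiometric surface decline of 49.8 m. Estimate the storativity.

S ≈ 7.6 × 10^-5

A = 318 km² = 3.18 × 10^8 m²
ΔV = 1200 ML = 1.2 × 10^6 m³
S = ΔV / (A × Δh) = 1.2 × 10^6 m³ / (3.18 × 10^8 m² × 49.8 m) = 7.577 × 10^-5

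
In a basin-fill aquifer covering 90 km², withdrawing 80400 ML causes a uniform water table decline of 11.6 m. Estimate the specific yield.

A = 90 km² = 9 × 10^7 m²
ΔV = 80400 ML = 8.04 × 10^7 m³
Sy = ΔV / (A × Δh) = 8.04 × 10^7 m³ / (9 × 10^7 m² × 11.6 m) = 0.07701

Sy ≈ 0.077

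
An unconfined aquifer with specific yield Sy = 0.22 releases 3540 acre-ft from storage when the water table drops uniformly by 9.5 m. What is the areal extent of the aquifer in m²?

A ≈ 2.09 × 10^6 m²

ΔV = 3540 acre-ft = 4.367 × 10^6 m³
A = ΔV / (Sy × Δh) = 4.367 × 10^6 / (0.22 × 9.5) = 2.089 × 10^6 m²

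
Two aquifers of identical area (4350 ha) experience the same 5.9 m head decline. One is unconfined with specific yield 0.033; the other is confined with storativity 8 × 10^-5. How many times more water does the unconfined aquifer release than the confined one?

A = 4350 ha = 4.35 × 10^7 m²
Unconfined: ΔV_u = Sy × A × Δh = 0.033 × 4.35 × 10^7 × 5.9 = 8.469 × 10^6 m³
Confined: ΔV_c = S × A × Δh = 8 × 10^-5 × 4.35 × 10^7 × 5.9 = 20530 m³
Ratio = ΔV_u / ΔV_c = Sy / S = 0.033 / 8 × 10^-5 = 412.5

ΔV_u / ΔV_c ≈ 412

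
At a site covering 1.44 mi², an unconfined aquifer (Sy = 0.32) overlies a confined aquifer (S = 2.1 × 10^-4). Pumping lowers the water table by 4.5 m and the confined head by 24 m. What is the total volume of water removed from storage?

ΔV ≈ 5.39 × 10^6 m³

A = 1.44 mi² = 3.73 × 10^6 m²
Unconfined: ΔV_u = Sy × A × Δh_u = 0.32 × 3.73 × 10^6 × 4.5 = 5.371 × 10^6 m³
Confined: ΔV_c = S × A × Δh_c = 2.1 × 10^-4 × 3.73 × 10^6 × 24 = 18800 m³
Total ΔV = 5.371 × 10^6 + 18800 = 5.389 × 10^6 m³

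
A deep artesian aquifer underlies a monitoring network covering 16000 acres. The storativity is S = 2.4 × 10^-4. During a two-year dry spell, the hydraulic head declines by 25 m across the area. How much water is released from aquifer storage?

ΔV ≈ 3.88 × 10^5 m³

A = 16000 acres = 6.475 × 10^7 m²
ΔV = S × A × Δh = 2.4 × 10^-4 × 6.475 × 10^7 m² × 25 m = 3.885 × 10^5 m³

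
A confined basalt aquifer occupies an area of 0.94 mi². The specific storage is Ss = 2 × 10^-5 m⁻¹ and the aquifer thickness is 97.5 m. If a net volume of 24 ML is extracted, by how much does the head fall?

S = Ss × b = 2 × 10^-5 m⁻¹ × 97.5 m = 1.95 × 10^-3
A = 0.94 mi² = 2.435 × 10^6 m²
ΔV = 24 ML = 24000 m³
Δh = ΔV / (S × A) = 24000 m³ / (0.00195 × 2.435 × 10^6 m²) = 5.055 m

Δh ≈ 5.06 m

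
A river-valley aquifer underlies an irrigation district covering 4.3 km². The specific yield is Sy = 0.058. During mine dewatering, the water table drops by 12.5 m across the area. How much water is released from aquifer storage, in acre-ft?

ΔV ≈ 2530 acre-ft

A = 4.3 km² = 4.3 × 10^6 m²
ΔV = Sy × A × Δh = 0.058 × 4.3 × 10^6 m² × 12.5 m = 3.118 × 10^6 m³
ΔV = 3.118 × 10^6 m³ = 2527 acre-ft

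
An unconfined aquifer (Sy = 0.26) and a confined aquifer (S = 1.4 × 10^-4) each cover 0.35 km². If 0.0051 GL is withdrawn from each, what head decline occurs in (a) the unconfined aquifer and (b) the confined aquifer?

A = 0.35 km² = 3.5 × 10^5 m²
ΔV = 0.0051 GL = 5100 m³
Unconfined: Δh_u = ΔV/(Sy·A) = 5100/(0.26 × 3.5 × 10^5) = 0.05604 m
Confined: Δh_c = ΔV/(S·A) = 5100/(1.4 × 10^-4 × 3.5 × 10^5) = 104.1 m

Δh_u ≈ 0.056 m; Δh_c ≈ 104 m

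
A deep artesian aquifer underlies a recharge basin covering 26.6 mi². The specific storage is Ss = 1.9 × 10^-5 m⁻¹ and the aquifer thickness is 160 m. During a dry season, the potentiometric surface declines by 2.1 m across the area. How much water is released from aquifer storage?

S = Ss × b = 1.9 × 10^-5 m⁻¹ × 160 m = 3.04 × 10^-3
A = 26.6 mi² = 6.889 × 10^7 m²
ΔV = S × A × Δh = 0.00304 × 6.889 × 10^7 m² × 2.1 m = 4.398 × 10^5 m³

ΔV ≈ 4.4 × 10^5 m³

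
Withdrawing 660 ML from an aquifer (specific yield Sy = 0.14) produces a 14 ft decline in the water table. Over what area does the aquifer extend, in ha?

Δh = 14 ft = 4.267 m
ΔV = 660 ML = 6.6 × 10^5 m³
A = ΔV / (Sy × Δh) = 6.6 × 10^5 / (0.14 × 4.267) = 1.105 × 10^6 m²
A = 1.105 × 10^6 m² = 110.5 ha

A ≈ 110 ha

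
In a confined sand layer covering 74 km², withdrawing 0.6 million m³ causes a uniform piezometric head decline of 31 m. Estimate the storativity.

S ≈ 2.6 × 10^-4

A = 74 km² = 7.4 × 10^7 m²
ΔV = 0.6 million m³ = 6 × 10^5 m³
S = ΔV / (A × Δh) = 6 × 10^5 m³ / (7.4 × 10^7 m² × 31 m) = 2.616 × 10^-4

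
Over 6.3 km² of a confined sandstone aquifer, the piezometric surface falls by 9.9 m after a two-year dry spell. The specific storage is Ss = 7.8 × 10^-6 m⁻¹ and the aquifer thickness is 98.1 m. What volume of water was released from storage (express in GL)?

ΔV ≈ 0.0477 GL

S = Ss × b = 7.8 × 10^-6 m⁻¹ × 98.1 m = 7.652 × 10^-4
A = 6.3 km² = 6.3 × 10^6 m²
ΔV = S × A × Δh = 7.652 × 10^-4 × 6.3 × 10^6 m² × 9.9 m = 47720 m³
ΔV = 47720 m³ = 0.04772 GL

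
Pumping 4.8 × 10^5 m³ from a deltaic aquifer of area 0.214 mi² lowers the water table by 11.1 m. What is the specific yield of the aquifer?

Sy ≈ 0.078

A = 0.214 mi² = 5.543 × 10^5 m²
Sy = ΔV / (A × Δh) = 4.8 × 10^5 m³ / (5.543 × 10^5 m² × 11.1 m) = 0.07802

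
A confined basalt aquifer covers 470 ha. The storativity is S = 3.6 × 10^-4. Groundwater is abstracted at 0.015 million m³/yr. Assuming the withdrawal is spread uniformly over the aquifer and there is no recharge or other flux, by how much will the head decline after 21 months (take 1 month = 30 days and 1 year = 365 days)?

A = 470 ha = 4.7 × 10^6 m²
Q = 0.015 million m³/yr = 41.1 m³/d
t = 21 months = 630 d
ΔV = Q × t = 41.1 m³/d × 630 d = 25890 m³
Δh = ΔV / (S × A) = 25890 / (3.6 × 10^-4 × 4.7 × 10^6) = 15.3 m

Δh ≈ 15.3 m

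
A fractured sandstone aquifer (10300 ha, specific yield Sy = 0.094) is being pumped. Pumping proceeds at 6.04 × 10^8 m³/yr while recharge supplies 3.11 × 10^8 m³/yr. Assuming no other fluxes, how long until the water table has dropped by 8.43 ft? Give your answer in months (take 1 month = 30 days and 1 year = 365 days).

t ≈ 1.03 months

A = 10300 ha = 1.03 × 10^8 m²
Δh = 8.43 ft = 2.569 m
ΔV = Sy × A × Δh = 0.094 × 1.03 × 10^8 × 2.569 = 2.488 × 10^7 m³
Net withdrawal = 6.04 × 10^8 − 3.11 × 10^8 = 2.93 × 10^8 m³/yr = 8.027 × 10^5 m³/d
t = ΔV / Q = 2.488 × 10^7 m³ / 8.027 × 10^5 m³/d = 30.99 d
t = 30.99 d ≈ 1.033 months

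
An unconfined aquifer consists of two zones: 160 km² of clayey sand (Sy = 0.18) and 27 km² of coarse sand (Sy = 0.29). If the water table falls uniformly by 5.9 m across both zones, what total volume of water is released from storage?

A₁ = 160 km² = 1.6 × 10^8 m²; A₂ = 27 km² = 2.7 × 10^7 m²
ΔV₁ = 0.18 × 1.6 × 10^8 × 5.9 = 1.699 × 10^8 m³
ΔV₂ = 0.29 × 2.7 × 10^7 × 5.9 = 4.62 × 10^7 m³
ΔV = ΔV₁ + ΔV₂ = 2.161 × 10^8 m³

ΔV ≈ 2.16 × 10^8 m³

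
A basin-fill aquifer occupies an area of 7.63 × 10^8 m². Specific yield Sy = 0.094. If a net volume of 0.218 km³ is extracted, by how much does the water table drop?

ΔV = 0.218 km³ = 2.18 × 10^8 m³
Δh = ΔV / (Sy × A) = 2.18 × 10^8 m³ / (0.094 × 7.63 × 10^8 m²) = 3.04 m

Δh ≈ 3.04 m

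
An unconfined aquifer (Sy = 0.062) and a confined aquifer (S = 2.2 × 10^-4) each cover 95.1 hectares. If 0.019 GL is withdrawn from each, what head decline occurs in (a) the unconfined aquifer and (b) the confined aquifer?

Δh_u ≈ 0.322 m; Δh_c ≈ 90.8 m

A = 95.1 hectares = 9.51 × 10^5 m²
ΔV = 0.019 GL = 19000 m³
Unconfined: Δh_u = ΔV/(Sy·A) = 19000/(0.062 × 9.51 × 10^5) = 0.3222 m
Confined: Δh_c = ΔV/(S·A) = 19000/(2.2 × 10^-4 × 9.51 × 10^5) = 90.81 m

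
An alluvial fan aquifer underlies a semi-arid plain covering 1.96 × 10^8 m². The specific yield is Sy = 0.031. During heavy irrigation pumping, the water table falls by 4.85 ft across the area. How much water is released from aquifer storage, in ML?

ΔV ≈ 8980 ML

Δh = 4.85 ft = 1.478 m
ΔV = Sy × A × Δh = 0.031 × 1.96 × 10^8 m² × 1.478 m = 8.982 × 10^6 m³
ΔV = 8.982 × 10^6 m³ = 8982 ML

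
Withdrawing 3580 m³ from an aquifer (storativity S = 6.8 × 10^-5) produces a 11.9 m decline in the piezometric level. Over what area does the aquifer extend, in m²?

A ≈ 4.42 × 10^6 m²

A = ΔV / (S × Δh) = 3580 / (6.8 × 10^-5 × 11.9) = 4.424 × 10^6 m²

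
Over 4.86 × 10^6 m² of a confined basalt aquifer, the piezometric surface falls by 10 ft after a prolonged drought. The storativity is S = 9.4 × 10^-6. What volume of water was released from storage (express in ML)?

Δh = 10 ft = 3.048 m
ΔV = S × A × Δh = 9.4 × 10^-6 × 4.86 × 10^6 m² × 3.048 m = 139.2 m³
ΔV = 139.2 m³ = 0.1392 ML

ΔV ≈ 0.139 ML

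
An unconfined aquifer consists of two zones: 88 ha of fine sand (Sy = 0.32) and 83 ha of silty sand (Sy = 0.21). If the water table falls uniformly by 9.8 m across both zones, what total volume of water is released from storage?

A₁ = 88 ha = 8.8 × 10^5 m²; A₂ = 83 ha = 8.3 × 10^5 m²
ΔV₁ = 0.32 × 8.8 × 10^5 × 9.8 = 2.76 × 10^6 m³
ΔV₂ = 0.21 × 8.3 × 10^5 × 9.8 = 1.708 × 10^6 m³
ΔV = ΔV₁ + ΔV₂ = 4.468 × 10^6 m³

ΔV ≈ 4.47 × 10^6 m³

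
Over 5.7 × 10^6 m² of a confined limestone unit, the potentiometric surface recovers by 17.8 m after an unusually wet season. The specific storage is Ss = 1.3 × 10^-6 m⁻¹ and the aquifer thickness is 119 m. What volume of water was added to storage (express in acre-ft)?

ΔV ≈ 12.7 acre-ft

S = Ss × b = 1.3 × 10^-6 m⁻¹ × 119 m = 1.547 × 10^-4
ΔV = S × A × Δh = 1.547 × 10^-4 × 5.7 × 10^6 m² × 17.8 m = 15700 m³
ΔV = 15700 m³ = 12.72 acre-ft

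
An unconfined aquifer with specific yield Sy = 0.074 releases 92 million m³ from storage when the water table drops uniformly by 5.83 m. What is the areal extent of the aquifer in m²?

A ≈ 2.13 × 10^8 m²

ΔV = 92 million m³ = 9.2 × 10^7 m³
A = ΔV / (Sy × Δh) = 9.2 × 10^7 / (0.074 × 5.83) = 2.132 × 10^8 m²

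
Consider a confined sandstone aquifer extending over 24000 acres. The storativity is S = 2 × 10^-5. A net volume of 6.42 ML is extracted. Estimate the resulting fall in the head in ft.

A = 24000 acres = 9.712 × 10^7 m²
ΔV = 6.42 ML = 6420 m³
Δh = ΔV / (S × A) = 6420 m³ / (2 × 10^-5 × 9.712 × 10^7 m²) = 3.305 m
Δh = 3.305 m = 10.84 ft

Δh ≈ 10.8 ft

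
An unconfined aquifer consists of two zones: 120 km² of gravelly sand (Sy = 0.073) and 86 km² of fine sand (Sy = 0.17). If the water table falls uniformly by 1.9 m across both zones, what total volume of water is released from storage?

ΔV ≈ 4.44 × 10^7 m³

A₁ = 120 km² = 1.2 × 10^8 m²; A₂ = 86 km² = 8.6 × 10^7 m²
ΔV₁ = 0.073 × 1.2 × 10^8 × 1.9 = 1.664 × 10^7 m³
ΔV₂ = 0.17 × 8.6 × 10^7 × 1.9 = 2.778 × 10^7 m³
ΔV = ΔV₁ + ΔV₂ = 4.442 × 10^7 m³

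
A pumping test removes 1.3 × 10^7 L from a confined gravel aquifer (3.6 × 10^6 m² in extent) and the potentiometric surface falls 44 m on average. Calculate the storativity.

S ≈ 8.2 × 10^-5

ΔV = 1.3 × 10^7 L = 13000 m³
S = ΔV / (A × Δh) = 13000 m³ / (3.6 × 10^6 m² × 44 m) = 8.207 × 10^-5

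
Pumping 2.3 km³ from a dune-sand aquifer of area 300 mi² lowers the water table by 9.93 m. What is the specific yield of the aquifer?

Sy ≈ 0.3

A = 300 mi² = 7.77 × 10^8 m²
ΔV = 2.3 km³ = 2.3 × 10^9 m³
Sy = ΔV / (A × Δh) = 2.3 × 10^9 m³ / (7.77 × 10^8 m² × 9.93 m) = 0.2981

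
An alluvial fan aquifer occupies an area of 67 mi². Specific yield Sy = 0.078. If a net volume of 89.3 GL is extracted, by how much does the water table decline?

A = 67 mi² = 1.735 × 10^8 m²
ΔV = 89.3 GL = 8.93 × 10^7 m³
Δh = ΔV / (Sy × A) = 8.93 × 10^7 m³ / (0.078 × 1.735 × 10^8 m²) = 6.598 m

Δh ≈ 6.6 m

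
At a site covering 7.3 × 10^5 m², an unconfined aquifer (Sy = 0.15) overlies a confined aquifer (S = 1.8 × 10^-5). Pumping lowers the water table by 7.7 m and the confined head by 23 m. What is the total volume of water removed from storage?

ΔV ≈ 8.43 × 10^5 m³

Unconfined: ΔV_u = Sy × A × Δh_u = 0.15 × 7.3 × 10^5 × 7.7 = 8.431 × 10^5 m³
Confined: ΔV_c = S × A × Δh_c = 1.8 × 10^-5 × 7.3 × 10^5 × 23 = 302.2 m³
Total ΔV = 8.431 × 10^5 + 302.2 = 8.435 × 10^5 m³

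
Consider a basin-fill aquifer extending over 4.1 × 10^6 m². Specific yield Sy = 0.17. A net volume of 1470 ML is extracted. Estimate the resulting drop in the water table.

Δh ≈ 2.11 m

ΔV = 1470 ML = 1.47 × 10^6 m³
Δh = ΔV / (Sy × A) = 1.47 × 10^6 m³ / (0.17 × 4.1 × 10^6 m²) = 2.109 m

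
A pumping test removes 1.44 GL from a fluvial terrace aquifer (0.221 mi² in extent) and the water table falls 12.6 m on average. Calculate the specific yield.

Sy ≈ 0.2

A = 0.221 mi² = 5.724 × 10^5 m²
ΔV = 1.44 GL = 1.44 × 10^6 m³
Sy = ΔV / (A × Δh) = 1.44 × 10^6 m³ / (5.724 × 10^5 m² × 12.6 m) = 0.1997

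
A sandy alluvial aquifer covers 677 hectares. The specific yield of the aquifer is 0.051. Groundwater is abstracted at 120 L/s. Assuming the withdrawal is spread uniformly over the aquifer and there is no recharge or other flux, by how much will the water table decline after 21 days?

Δh ≈ 0.631 m

A = 677 hectares = 6.77 × 10^6 m²
Q = 120 L/s = 10370 m³/d
ΔV = Q × t = 10370 m³/d × 21 d = 2.177 × 10^5 m³
Δh = ΔV / (Sy × A) = 2.177 × 10^5 / (0.051 × 6.77 × 10^6) = 0.6306 m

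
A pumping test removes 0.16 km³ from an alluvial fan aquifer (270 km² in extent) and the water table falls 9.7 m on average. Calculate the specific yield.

Sy ≈ 0.061

A = 270 km² = 2.7 × 10^8 m²
ΔV = 0.16 km³ = 1.6 × 10^8 m³
Sy = ΔV / (A × Δh) = 1.6 × 10^8 m³ / (2.7 × 10^8 m² × 9.7 m) = 0.06109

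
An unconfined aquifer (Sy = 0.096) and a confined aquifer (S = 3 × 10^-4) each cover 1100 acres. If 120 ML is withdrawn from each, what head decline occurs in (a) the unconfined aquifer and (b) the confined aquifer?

Δh_u ≈ 0.281 m; Δh_c ≈ 89.9 m

A = 1100 acres = 4.452 × 10^6 m²
ΔV = 120 ML = 1.2 × 10^5 m³
Unconfined: Δh_u = ΔV/(Sy·A) = 1.2 × 10^5/(0.096 × 4.452 × 10^6) = 0.2808 m
Confined: Δh_c = ΔV/(S·A) = 1.2 × 10^5/(3 × 10^-4 × 4.452 × 10^6) = 89.86 m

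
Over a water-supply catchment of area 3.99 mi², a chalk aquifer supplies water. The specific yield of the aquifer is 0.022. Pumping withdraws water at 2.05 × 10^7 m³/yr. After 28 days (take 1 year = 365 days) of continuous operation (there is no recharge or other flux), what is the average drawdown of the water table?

A = 3.99 mi² = 1.033 × 10^7 m²
Q = 2.05 × 10^7 m³/yr = 56160 m³/d
ΔV = Q × t = 56160 m³/d × 28 d = 1.573 × 10^6 m³
Δh = ΔV / (Sy × A) = 1.573 × 10^6 / (0.022 × 1.033 × 10^7) = 6.917 m

Δh ≈ 6.92 m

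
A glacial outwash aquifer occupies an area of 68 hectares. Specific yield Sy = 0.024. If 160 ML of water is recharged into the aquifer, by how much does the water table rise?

Δh ≈ 9.8 m

A = 68 hectares = 6.8 × 10^5 m²
ΔV = 160 ML = 1.6 × 10^5 m³
Δh = ΔV / (Sy × A) = 1.6 × 10^5 m³ / (0.024 × 6.8 × 10^5 m²) = 9.804 m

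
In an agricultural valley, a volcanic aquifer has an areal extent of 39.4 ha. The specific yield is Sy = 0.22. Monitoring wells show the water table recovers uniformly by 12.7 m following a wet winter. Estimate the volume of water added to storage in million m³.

ΔV ≈ 1.1 million m³

A = 39.4 ha = 3.94 × 10^5 m²
ΔV = Sy × A × Δh = 0.22 × 3.94 × 10^5 m² × 12.7 m = 1.101 × 10^6 m³
ΔV = 1.101 × 10^6 m³ = 1.101 million m³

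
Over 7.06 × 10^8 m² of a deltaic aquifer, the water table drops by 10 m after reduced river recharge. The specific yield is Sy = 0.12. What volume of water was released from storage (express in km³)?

ΔV ≈ 0.847 km³

ΔV = Sy × A × Δh = 0.12 × 7.06 × 10^8 m² × 10 m = 8.472 × 10^8 m³
ΔV = 8.472 × 10^8 m³ = 0.8472 km³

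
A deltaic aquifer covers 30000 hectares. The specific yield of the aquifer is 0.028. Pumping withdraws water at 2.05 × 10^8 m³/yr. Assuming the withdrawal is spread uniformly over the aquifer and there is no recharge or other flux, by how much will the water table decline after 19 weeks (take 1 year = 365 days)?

Δh ≈ 8.89 m

A = 30000 hectares = 3 × 10^8 m²
Q = 2.05 × 10^8 m³/yr = 5.616 × 10^5 m³/d
t = 19 weeks = 133 d
ΔV = Q × t = 5.616 × 10^5 m³/d × 133 d = 7.47 × 10^7 m³
Δh = ΔV / (Sy × A) = 7.47 × 10^7 / (0.028 × 3 × 10^8) = 8.893 m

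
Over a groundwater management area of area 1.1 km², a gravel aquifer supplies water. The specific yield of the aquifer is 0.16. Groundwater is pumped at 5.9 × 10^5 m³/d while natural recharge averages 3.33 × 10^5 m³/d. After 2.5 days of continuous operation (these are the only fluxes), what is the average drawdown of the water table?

Δh ≈ 3.65 m

A = 1.1 km² = 1.1 × 10^6 m²
Net abstraction = 5.9 × 10^5 − 3.33 × 10^5 = 2.57 × 10^5 m³/d
ΔV = Q × t = 2.57 × 10^5 m³/d × 2.5 d = 6.425 × 10^5 m³
Δh = ΔV / (Sy × A) = 6.425 × 10^5 / (0.16 × 1.1 × 10^6) = 3.651 m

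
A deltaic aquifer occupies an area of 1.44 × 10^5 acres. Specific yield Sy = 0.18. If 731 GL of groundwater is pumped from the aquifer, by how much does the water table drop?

Δh ≈ 6.97 m

A = 1.44 × 10^5 acres = 5.827 × 10^8 m²
ΔV = 731 GL = 7.31 × 10^8 m³
Δh = ΔV / (Sy × A) = 7.31 × 10^8 m³ / (0.18 × 5.827 × 10^8 m²) = 6.969 m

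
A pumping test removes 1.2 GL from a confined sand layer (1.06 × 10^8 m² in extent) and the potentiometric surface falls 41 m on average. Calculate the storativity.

ΔV = 1.2 GL = 1.2 × 10^6 m³
S = ΔV / (A × Δh) = 1.2 × 10^6 m³ / (1.06 × 10^8 m² × 41 m) = 2.761 × 10^-4

S ≈ 2.8 × 10^-4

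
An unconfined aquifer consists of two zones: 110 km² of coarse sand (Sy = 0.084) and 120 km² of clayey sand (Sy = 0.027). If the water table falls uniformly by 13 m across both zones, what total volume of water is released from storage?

ΔV ≈ 1.62 × 10^8 m³

A₁ = 110 km² = 1.1 × 10^8 m²; A₂ = 120 km² = 1.2 × 10^8 m²
ΔV₁ = 0.084 × 1.1 × 10^8 × 13 = 1.201 × 10^8 m³
ΔV₂ = 0.027 × 1.2 × 10^8 × 13 = 4.212 × 10^7 m³
ΔV = ΔV₁ + ΔV₂ = 1.622 × 10^8 m³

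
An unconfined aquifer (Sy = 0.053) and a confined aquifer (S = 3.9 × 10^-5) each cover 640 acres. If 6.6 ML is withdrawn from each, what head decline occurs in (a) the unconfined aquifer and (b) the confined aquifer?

A = 640 acres = 2.59 × 10^6 m²
ΔV = 6.6 ML = 6600 m³
Unconfined: Δh_u = ΔV/(Sy·A) = 6600/(0.053 × 2.59 × 10^6) = 0.04808 m
Confined: Δh_c = ΔV/(S·A) = 6600/(3.9 × 10^-5 × 2.59 × 10^6) = 65.34 m

Δh_u ≈ 0.0481 m; Δh_c ≈ 65.3 m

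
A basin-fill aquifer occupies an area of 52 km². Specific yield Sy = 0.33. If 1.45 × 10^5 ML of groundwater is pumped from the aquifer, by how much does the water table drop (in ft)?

Δh ≈ 27.7 ft

A = 52 km² = 5.2 × 10^7 m²
ΔV = 1.45 × 10^5 ML = 1.45 × 10^8 m³
Δh = ΔV / (Sy × A) = 1.45 × 10^8 m³ / (0.33 × 5.2 × 10^7 m²) = 8.45 m
Δh = 8.45 m = 27.72 ft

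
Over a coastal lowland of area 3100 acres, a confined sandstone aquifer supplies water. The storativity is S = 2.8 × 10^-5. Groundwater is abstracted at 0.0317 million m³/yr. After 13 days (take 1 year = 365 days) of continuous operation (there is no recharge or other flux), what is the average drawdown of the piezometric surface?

A = 3100 acres = 1.255 × 10^7 m²
Q = 0.0317 million m³/yr = 86.85 m³/d
ΔV = Q × t = 86.85 m³/d × 13 d = 1129 m³
Δh = ΔV / (S × A) = 1129 / (2.8 × 10^-5 × 1.255 × 10^7) = 3.214 m

Δh ≈ 3.21 m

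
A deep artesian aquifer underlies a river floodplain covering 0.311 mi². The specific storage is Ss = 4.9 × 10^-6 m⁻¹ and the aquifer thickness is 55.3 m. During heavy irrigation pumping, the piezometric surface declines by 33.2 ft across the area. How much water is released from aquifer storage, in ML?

ΔV ≈ 2.21 ML

S = Ss × b = 4.9 × 10^-6 m⁻¹ × 55.3 m = 2.71 × 10^-4
A = 0.311 mi² = 8.055 × 10^5 m²
Δh = 33.2 ft = 10.12 m
ΔV = S × A × Δh = 2.71 × 10^-4 × 8.055 × 10^5 m² × 10.12 m = 2209 m³
ΔV = 2209 m³ = 2.209 ML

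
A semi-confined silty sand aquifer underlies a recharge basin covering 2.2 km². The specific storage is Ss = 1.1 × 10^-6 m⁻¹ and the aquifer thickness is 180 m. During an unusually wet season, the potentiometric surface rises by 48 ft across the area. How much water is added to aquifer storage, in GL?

S = Ss × b = 1.1 × 10^-6 m⁻¹ × 180 m = 1.98 × 10^-4
A = 2.2 km² = 2.2 × 10^6 m²
Δh = 48 ft = 14.63 m
ΔV = S × A × Δh = 1.98 × 10^-4 × 2.2 × 10^6 m² × 14.63 m = 6373 m³
ΔV = 6373 m³ = 0.006373 GL

ΔV ≈ 0.00637 GL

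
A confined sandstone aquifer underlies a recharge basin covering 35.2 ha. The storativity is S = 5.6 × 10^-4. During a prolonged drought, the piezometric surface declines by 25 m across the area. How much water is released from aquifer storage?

A = 35.2 ha = 3.52 × 10^5 m²
ΔV = S × A × Δh = 5.6 × 10^-4 × 3.52 × 10^5 m² × 25 m = 4928 m³

ΔV ≈ 4930 m³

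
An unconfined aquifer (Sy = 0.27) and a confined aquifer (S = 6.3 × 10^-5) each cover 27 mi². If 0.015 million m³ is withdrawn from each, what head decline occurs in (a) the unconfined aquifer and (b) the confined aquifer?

A = 27 mi² = 6.993 × 10^7 m²
ΔV = 0.015 million m³ = 15000 m³
Unconfined: Δh_u = ΔV/(Sy·A) = 15000/(0.27 × 6.993 × 10^7) = 7.944 × 10^-4 m
Confined: Δh_c = ΔV/(S·A) = 15000/(6.3 × 10^-5 × 6.993 × 10^7) = 3.405 m

Δh_u ≈ 7.94 × 10^-4 m; Δh_c ≈ 3.4 m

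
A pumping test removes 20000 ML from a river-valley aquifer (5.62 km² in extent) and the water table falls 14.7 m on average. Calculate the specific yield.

A = 5.62 km² = 5.62 × 10^6 m²
ΔV = 20000 ML = 2 × 10^7 m³
Sy = ΔV / (A × Δh) = 2 × 10^7 m³ / (5.62 × 10^6 m² × 14.7 m) = 0.2421

Sy ≈ 0.24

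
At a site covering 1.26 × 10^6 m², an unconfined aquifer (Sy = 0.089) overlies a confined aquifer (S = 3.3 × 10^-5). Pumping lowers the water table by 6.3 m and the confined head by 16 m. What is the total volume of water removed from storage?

ΔV ≈ 7.07 × 10^5 m³

Unconfined: ΔV_u = Sy × A × Δh_u = 0.089 × 1.26 × 10^6 × 6.3 = 7.065 × 10^5 m³
Confined: ΔV_c = S × A × Δh_c = 3.3 × 10^-5 × 1.26 × 10^6 × 16 = 665.3 m³
Total ΔV = 7.065 × 10^5 + 665.3 = 7.071 × 10^5 m³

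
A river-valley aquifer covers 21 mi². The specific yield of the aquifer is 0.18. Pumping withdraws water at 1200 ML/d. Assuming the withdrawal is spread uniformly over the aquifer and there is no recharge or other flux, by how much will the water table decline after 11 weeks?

A = 21 mi² = 5.439 × 10^7 m²
Q = 1200 ML/d = 1.2 × 10^6 m³/d
t = 11 weeks = 77 d
ΔV = Q × t = 1.2 × 10^6 m³/d × 77 d = 9.24 × 10^7 m³
Δh = ΔV / (Sy × A) = 9.24 × 10^7 / (0.18 × 5.439 × 10^7) = 9.438 m

Δh ≈ 9.44 m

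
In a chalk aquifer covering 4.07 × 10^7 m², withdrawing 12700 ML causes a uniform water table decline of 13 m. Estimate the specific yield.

ΔV = 12700 ML = 1.27 × 10^7 m³
Sy = ΔV / (A × Δh) = 1.27 × 10^7 m³ / (4.07 × 10^7 m² × 13 m) = 0.024

Sy ≈ 0.024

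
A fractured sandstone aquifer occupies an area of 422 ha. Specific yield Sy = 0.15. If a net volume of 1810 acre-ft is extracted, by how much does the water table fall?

Δh ≈ 3.53 m

A = 422 ha = 4.22 × 10^6 m²
ΔV = 1810 acre-ft = 2.233 × 10^6 m³
Δh = ΔV / (Sy × A) = 2.233 × 10^6 m³ / (0.15 × 4.22 × 10^6 m²) = 3.527 m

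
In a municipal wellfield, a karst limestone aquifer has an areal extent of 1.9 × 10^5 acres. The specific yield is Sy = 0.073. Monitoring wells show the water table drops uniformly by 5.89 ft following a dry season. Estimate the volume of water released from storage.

A = 1.9 × 10^5 acres = 7.689 × 10^8 m²
Δh = 5.89 ft = 1.795 m
ΔV = Sy × A × Δh = 0.073 × 7.689 × 10^8 m² × 1.795 m = 1.008 × 10^8 m³

ΔV ≈ 1.01 × 10^8 m³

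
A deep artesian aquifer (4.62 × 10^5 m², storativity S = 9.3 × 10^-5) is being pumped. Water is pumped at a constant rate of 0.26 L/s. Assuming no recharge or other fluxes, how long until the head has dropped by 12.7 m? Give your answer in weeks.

t ≈ 3.47 weeks

ΔV = S × A × Δh = 9.3 × 10^-5 × 4.62 × 10^5 × 12.7 = 545.7 m³
Q = 0.26 L/s = 22.46 m³/d
t = ΔV / Q = 545.7 m³ / 22.46 m³/d = 24.29 d
t = 24.29 d ≈ 3.47 weeks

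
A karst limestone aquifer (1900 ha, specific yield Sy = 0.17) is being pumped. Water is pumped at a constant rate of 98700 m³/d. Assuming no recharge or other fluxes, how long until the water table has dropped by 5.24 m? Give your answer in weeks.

t ≈ 24.5 weeks

A = 1900 ha = 1.9 × 10^7 m²
ΔV = Sy × A × Δh = 0.17 × 1.9 × 10^7 × 5.24 = 1.693 × 10^7 m³
t = ΔV / Q = 1.693 × 10^7 m³ / 98700 m³/d = 171.5 d
t = 171.5 d ≈ 24.5 weeks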